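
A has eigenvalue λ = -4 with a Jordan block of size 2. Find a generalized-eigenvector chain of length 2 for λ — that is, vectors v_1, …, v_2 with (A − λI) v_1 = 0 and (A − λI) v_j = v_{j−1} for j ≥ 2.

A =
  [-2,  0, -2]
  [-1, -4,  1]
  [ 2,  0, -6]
A Jordan chain for λ = -4 of length 2:
v_1 = (2, -1, 2)ᵀ
v_2 = (1, 0, 0)ᵀ

Let N = A − (-4)·I. We want v_2 with N^2 v_2 = 0 but N^1 v_2 ≠ 0; then v_{j-1} := N · v_j for j = 2, …, 2.

Pick v_2 = (1, 0, 0)ᵀ.
Then v_1 = N · v_2 = (2, -1, 2)ᵀ.

Sanity check: (A − (-4)·I) v_1 = (0, 0, 0)ᵀ = 0. ✓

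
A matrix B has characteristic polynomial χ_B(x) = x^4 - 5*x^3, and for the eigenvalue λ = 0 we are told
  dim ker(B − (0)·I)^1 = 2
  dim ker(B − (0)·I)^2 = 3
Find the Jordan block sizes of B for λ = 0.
Block sizes for λ = 0: [2, 1]

From the dimensions of kernels of powers, the number of Jordan blocks of size at least j is d_j − d_{j−1} where d_j = dim ker(N^j) (with d_0 = 0). Computing the differences gives [2, 1].
The number of blocks of size exactly k is (#blocks of size ≥ k) − (#blocks of size ≥ k + 1), so the partition is: 1 block(s) of size 1, 1 block(s) of size 2.
In nonincreasing order the block sizes are [2, 1].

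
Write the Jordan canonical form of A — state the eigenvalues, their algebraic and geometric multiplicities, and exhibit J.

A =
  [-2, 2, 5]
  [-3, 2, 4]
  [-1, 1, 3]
J_3(1)

The characteristic polynomial is
  det(x·I − A) = x^3 - 3*x^2 + 3*x - 1 = (x - 1)^3

Eigenvalues and multiplicities (the geometric multiplicity of λ is n − rank(A − λI), which equals the number of Jordan blocks for λ):
  λ = 1: algebraic multiplicity = 3, geometric multiplicity = 1

Determining the block sizes for each eigenvalue:
  λ = 1: one block (gm = 1), so the single block has size am = 3 → block sizes [3]

Assembling the blocks gives a Jordan form
J =
  [1, 1, 0]
  [0, 1, 1]
  [0, 0, 1]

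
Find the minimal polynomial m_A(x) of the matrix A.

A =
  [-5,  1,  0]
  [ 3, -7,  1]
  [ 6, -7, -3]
x^3 + 15*x^2 + 75*x + 125

The characteristic polynomial is χ_A(x) = (x + 5)^3, so the eigenvalues are known. The minimal polynomial is
  m_A(x) = Π_λ (x − λ)^{k_λ}
where k_λ is the size of the *largest* Jordan block for λ (equivalently, the smallest k with (A − λI)^k v = 0 for every generalised eigenvector v of λ).

  λ = -5: largest Jordan block has size 3, contributing (x + 5)^3

So m_A(x) = (x + 5)^3 = x^3 + 15*x^2 + 75*x + 125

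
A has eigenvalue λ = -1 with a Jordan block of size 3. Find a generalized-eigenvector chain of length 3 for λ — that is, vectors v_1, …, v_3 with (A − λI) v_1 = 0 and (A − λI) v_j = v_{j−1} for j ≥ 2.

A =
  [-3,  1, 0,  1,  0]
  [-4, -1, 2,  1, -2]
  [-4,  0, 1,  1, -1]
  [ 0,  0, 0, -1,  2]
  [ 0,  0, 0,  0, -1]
A Jordan chain for λ = -1 of length 3:
v_1 = (-2, -4, -4, 0, 0)ᵀ
v_2 = (1, 0, 0, 0, 0)ᵀ
v_3 = (0, 1, 0, 0, 0)ᵀ

Let N = A − (-1)·I. We want v_3 with N^3 v_3 = 0 but N^2 v_3 ≠ 0; then v_{j-1} := N · v_j for j = 3, …, 2.

Pick v_3 = (0, 1, 0, 0, 0)ᵀ.
Then v_2 = N · v_3 = (1, 0, 0, 0, 0)ᵀ.
Then v_1 = N · v_2 = (-2, -4, -4, 0, 0)ᵀ.

Sanity check: (A − (-1)·I) v_1 = (0, 0, 0, 0, 0)ᵀ = 0. ✓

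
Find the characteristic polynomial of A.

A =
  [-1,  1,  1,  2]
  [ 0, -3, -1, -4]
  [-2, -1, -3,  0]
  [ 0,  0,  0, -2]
x^4 + 9*x^3 + 30*x^2 + 44*x + 24

Expanding det(x·I − A) (e.g. by cofactor expansion or by noting that A is similar to its Jordan form J, which has the same characteristic polynomial as A) gives
  χ_A(x) = x^4 + 9*x^3 + 30*x^2 + 44*x + 24
which factors as (x + 2)^3*(x + 3). The eigenvalues (with algebraic multiplicities) are λ = -3 with multiplicity 1, λ = -2 with multiplicity 3.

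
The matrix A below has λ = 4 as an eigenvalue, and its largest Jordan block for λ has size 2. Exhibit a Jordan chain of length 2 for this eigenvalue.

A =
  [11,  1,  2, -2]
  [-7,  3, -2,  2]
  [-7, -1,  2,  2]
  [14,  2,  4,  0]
A Jordan chain for λ = 4 of length 2:
v_1 = (7, -7, -7, 14)ᵀ
v_2 = (1, 0, 0, 0)ᵀ

Let N = A − (4)·I. We want v_2 with N^2 v_2 = 0 but N^1 v_2 ≠ 0; then v_{j-1} := N · v_j for j = 2, …, 2.

Pick v_2 = (1, 0, 0, 0)ᵀ.
Then v_1 = N · v_2 = (7, -7, -7, 14)ᵀ.

Sanity check: (A − (4)·I) v_1 = (0, 0, 0, 0)ᵀ = 0. ✓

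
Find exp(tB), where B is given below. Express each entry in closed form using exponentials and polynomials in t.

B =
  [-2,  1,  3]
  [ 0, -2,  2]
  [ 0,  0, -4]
e^{tB} =
  [exp(-2*t), t*exp(-2*t), t*exp(-2*t) + exp(-2*t) - exp(-4*t)]
  [0, exp(-2*t), exp(-2*t) - exp(-4*t)]
  [0, 0, exp(-4*t)]

Strategy: write B = P · J · P⁻¹ where J is a Jordan canonical form, so e^{tB} = P · e^{tJ} · P⁻¹, and e^{tJ} can be computed block-by-block.

B has Jordan form
J =
  [-4,  0,  0]
  [ 0, -2,  1]
  [ 0,  0, -2]
(up to reordering of blocks).

Per-block formulas:
  For a 2×2 Jordan block J_2(-2): exp(t · J_2(-2)) = e^(-2t)·(I + t·N), where N is the 2×2 nilpotent shift.
  For a 1×1 block at λ = -4: exp(t · [-4]) = [e^(-4t)].

After assembling e^{tJ} and conjugating by P, we get:

e^{tB} =
  [exp(-2*t), t*exp(-2*t), t*exp(-2*t) + exp(-2*t) - exp(-4*t)]
  [0, exp(-2*t), exp(-2*t) - exp(-4*t)]
  [0, 0, exp(-4*t)]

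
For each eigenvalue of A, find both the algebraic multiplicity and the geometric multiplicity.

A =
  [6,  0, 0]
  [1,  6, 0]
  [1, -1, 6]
λ = 6: alg = 3, geom = 1

Step 1 — factor the characteristic polynomial to read off the algebraic multiplicities:
  χ_A(x) = (x - 6)^3

Step 2 — compute geometric multiplicities via the rank-nullity identity g(λ) = n − rank(A − λI):
  rank(A − (6)·I) = 2, so dim ker(A − (6)·I) = n − 2 = 1

Summary:
  λ = 6: algebraic multiplicity = 3, geometric multiplicity = 1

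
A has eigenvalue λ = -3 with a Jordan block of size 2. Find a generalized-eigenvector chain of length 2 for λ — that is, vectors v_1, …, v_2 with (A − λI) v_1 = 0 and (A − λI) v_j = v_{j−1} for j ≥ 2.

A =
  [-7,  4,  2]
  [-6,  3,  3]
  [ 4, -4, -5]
A Jordan chain for λ = -3 of length 2:
v_1 = (-4, -6, 4)ᵀ
v_2 = (1, 0, 0)ᵀ

Let N = A − (-3)·I. We want v_2 with N^2 v_2 = 0 but N^1 v_2 ≠ 0; then v_{j-1} := N · v_j for j = 2, …, 2.

Pick v_2 = (1, 0, 0)ᵀ.
Then v_1 = N · v_2 = (-4, -6, 4)ᵀ.

Sanity check: (A − (-3)·I) v_1 = (0, 0, 0)ᵀ = 0. ✓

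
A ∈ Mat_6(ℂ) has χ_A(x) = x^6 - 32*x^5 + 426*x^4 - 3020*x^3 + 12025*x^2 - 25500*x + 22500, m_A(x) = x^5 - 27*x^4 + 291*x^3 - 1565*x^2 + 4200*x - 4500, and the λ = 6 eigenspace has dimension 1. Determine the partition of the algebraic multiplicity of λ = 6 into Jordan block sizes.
Block sizes for λ = 6: [2]

Step 1 — from the characteristic polynomial, algebraic multiplicity of λ = 6 is 2. From dim ker(A − (6)·I) = 1, there are exactly 1 Jordan blocks for λ = 6.
Step 2 — from the minimal polynomial, the factor (x − 6)^2 tells us the largest block for λ = 6 has size 2.
Step 3 — with total size 2, 1 blocks, and largest block 2, the block sizes (in nonincreasing order) are [2].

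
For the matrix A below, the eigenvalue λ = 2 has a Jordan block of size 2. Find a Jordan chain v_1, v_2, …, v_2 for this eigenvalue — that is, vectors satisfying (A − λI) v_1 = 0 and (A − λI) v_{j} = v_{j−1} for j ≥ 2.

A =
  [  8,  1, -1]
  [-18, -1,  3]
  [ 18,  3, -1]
A Jordan chain for λ = 2 of length 2:
v_1 = (6, -18, 18)ᵀ
v_2 = (1, 0, 0)ᵀ

Let N = A − (2)·I. We want v_2 with N^2 v_2 = 0 but N^1 v_2 ≠ 0; then v_{j-1} := N · v_j for j = 2, …, 2.

Pick v_2 = (1, 0, 0)ᵀ.
Then v_1 = N · v_2 = (6, -18, 18)ᵀ.

Sanity check: (A − (2)·I) v_1 = (0, 0, 0)ᵀ = 0. ✓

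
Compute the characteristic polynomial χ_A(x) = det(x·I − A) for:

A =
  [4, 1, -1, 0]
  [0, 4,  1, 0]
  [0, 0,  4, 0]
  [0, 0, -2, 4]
x^4 - 16*x^3 + 96*x^2 - 256*x + 256

Expanding det(x·I − A) (e.g. by cofactor expansion or by noting that A is similar to its Jordan form J, which has the same characteristic polynomial as A) gives
  χ_A(x) = x^4 - 16*x^3 + 96*x^2 - 256*x + 256
which factors as (x - 4)^4. The eigenvalues (with algebraic multiplicities) are λ = 4 with multiplicity 4.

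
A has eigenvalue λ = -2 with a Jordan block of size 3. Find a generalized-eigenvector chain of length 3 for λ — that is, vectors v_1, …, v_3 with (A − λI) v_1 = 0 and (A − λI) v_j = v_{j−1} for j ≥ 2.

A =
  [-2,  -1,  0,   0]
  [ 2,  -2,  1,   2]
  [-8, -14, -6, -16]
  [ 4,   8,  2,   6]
A Jordan chain for λ = -2 of length 3:
v_1 = (-2, 0, 4, 0)ᵀ
v_2 = (1, 2, 6, -4)ᵀ
v_3 = (1, -1, 0, 0)ᵀ

Let N = A − (-2)·I. We want v_3 with N^3 v_3 = 0 but N^2 v_3 ≠ 0; then v_{j-1} := N · v_j for j = 3, …, 2.

Pick v_3 = (1, -1, 0, 0)ᵀ.
Then v_2 = N · v_3 = (1, 2, 6, -4)ᵀ.
Then v_1 = N · v_2 = (-2, 0, 4, 0)ᵀ.

Sanity check: (A − (-2)·I) v_1 = (0, 0, 0, 0)ᵀ = 0. ✓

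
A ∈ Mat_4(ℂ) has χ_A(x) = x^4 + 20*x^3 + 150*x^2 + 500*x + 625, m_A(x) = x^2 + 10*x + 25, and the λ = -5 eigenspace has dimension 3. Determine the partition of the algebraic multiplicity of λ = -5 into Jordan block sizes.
Block sizes for λ = -5: [2, 1, 1]

Step 1 — from the characteristic polynomial, algebraic multiplicity of λ = -5 is 4. From dim ker(A − (-5)·I) = 3, there are exactly 3 Jordan blocks for λ = -5.
Step 2 — from the minimal polynomial, the factor (x + 5)^2 tells us the largest block for λ = -5 has size 2.
Step 3 — with total size 4, 3 blocks, and largest block 2, the block sizes (in nonincreasing order) are [2, 1, 1].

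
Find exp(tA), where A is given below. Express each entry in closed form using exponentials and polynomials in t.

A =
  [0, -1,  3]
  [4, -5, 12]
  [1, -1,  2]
e^{tA} =
  [t*exp(-t) + exp(-t), -t*exp(-t), 3*t*exp(-t)]
  [4*t*exp(-t), -4*t*exp(-t) + exp(-t), 12*t*exp(-t)]
  [t*exp(-t), -t*exp(-t), 3*t*exp(-t) + exp(-t)]

Strategy: write A = P · J · P⁻¹ where J is a Jordan canonical form, so e^{tA} = P · e^{tJ} · P⁻¹, and e^{tJ} can be computed block-by-block.

A has Jordan form
J =
  [-1,  1,  0]
  [ 0, -1,  0]
  [ 0,  0, -1]
(up to reordering of blocks).

Per-block formulas:
  For a 1×1 block at λ = -1: exp(t · [-1]) = [e^(-1t)].
  For a 2×2 Jordan block J_2(-1): exp(t · J_2(-1)) = e^(-1t)·(I + t·N), where N is the 2×2 nilpotent shift.

After assembling e^{tJ} and conjugating by P, we get:

e^{tA} =
  [t*exp(-t) + exp(-t), -t*exp(-t), 3*t*exp(-t)]
  [4*t*exp(-t), -4*t*exp(-t) + exp(-t), 12*t*exp(-t)]
  [t*exp(-t), -t*exp(-t), 3*t*exp(-t) + exp(-t)]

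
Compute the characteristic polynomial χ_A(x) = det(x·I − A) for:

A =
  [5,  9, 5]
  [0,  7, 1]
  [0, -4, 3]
x^3 - 15*x^2 + 75*x - 125

Expanding det(x·I − A) (e.g. by cofactor expansion or by noting that A is similar to its Jordan form J, which has the same characteristic polynomial as A) gives
  χ_A(x) = x^3 - 15*x^2 + 75*x - 125
which factors as (x - 5)^3. The eigenvalues (with algebraic multiplicities) are λ = 5 with multiplicity 3.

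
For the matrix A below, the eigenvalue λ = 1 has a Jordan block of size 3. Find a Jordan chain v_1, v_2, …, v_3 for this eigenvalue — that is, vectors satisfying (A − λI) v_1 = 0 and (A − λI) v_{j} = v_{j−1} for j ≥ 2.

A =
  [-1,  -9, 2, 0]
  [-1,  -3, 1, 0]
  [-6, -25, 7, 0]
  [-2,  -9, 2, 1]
A Jordan chain for λ = 1 of length 3:
v_1 = (1, 0, 1, 1)ᵀ
v_2 = (-2, -1, -6, -2)ᵀ
v_3 = (1, 0, 0, 0)ᵀ

Let N = A − (1)·I. We want v_3 with N^3 v_3 = 0 but N^2 v_3 ≠ 0; then v_{j-1} := N · v_j for j = 3, …, 2.

Pick v_3 = (1, 0, 0, 0)ᵀ.
Then v_2 = N · v_3 = (-2, -1, -6, -2)ᵀ.
Then v_1 = N · v_2 = (1, 0, 1, 1)ᵀ.

Sanity check: (A − (1)·I) v_1 = (0, 0, 0, 0)ᵀ = 0. ✓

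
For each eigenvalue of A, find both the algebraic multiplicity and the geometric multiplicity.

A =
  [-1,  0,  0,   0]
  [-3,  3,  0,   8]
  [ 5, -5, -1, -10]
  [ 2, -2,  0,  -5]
λ = -1: alg = 4, geom = 2

Step 1 — factor the characteristic polynomial to read off the algebraic multiplicities:
  χ_A(x) = (x + 1)^4

Step 2 — compute geometric multiplicities via the rank-nullity identity g(λ) = n − rank(A − λI):
  rank(A − (-1)·I) = 2, so dim ker(A − (-1)·I) = n − 2 = 2

Summary:
  λ = -1: algebraic multiplicity = 4, geometric multiplicity = 2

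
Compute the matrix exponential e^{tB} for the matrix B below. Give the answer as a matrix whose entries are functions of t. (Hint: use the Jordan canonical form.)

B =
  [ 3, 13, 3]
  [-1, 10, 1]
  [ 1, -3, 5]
e^{tB} =
  [-t^2*exp(6*t)/2 - 3*t*exp(6*t) + exp(6*t), 2*t^2*exp(6*t) + 13*t*exp(6*t), t^2*exp(6*t)/2 + 3*t*exp(6*t)]
  [-t*exp(6*t), 4*t*exp(6*t) + exp(6*t), t*exp(6*t)]
  [-t^2*exp(6*t)/2 + t*exp(6*t), 2*t^2*exp(6*t) - 3*t*exp(6*t), t^2*exp(6*t)/2 - t*exp(6*t) + exp(6*t)]

Strategy: write B = P · J · P⁻¹ where J is a Jordan canonical form, so e^{tB} = P · e^{tJ} · P⁻¹, and e^{tJ} can be computed block-by-block.

B has Jordan form
J =
  [6, 1, 0]
  [0, 6, 1]
  [0, 0, 6]
(up to reordering of blocks).

Per-block formulas:
  For a 3×3 Jordan block J_3(6): exp(t · J_3(6)) = e^(6t)·(I + t·N + (t^2/2)·N^2), where N is the 3×3 nilpotent shift.

After assembling e^{tJ} and conjugating by P, we get:

e^{tB} =
  [-t^2*exp(6*t)/2 - 3*t*exp(6*t) + exp(6*t), 2*t^2*exp(6*t) + 13*t*exp(6*t), t^2*exp(6*t)/2 + 3*t*exp(6*t)]
  [-t*exp(6*t), 4*t*exp(6*t) + exp(6*t), t*exp(6*t)]
  [-t^2*exp(6*t)/2 + t*exp(6*t), 2*t^2*exp(6*t) - 3*t*exp(6*t), t^2*exp(6*t)/2 - t*exp(6*t) + exp(6*t)]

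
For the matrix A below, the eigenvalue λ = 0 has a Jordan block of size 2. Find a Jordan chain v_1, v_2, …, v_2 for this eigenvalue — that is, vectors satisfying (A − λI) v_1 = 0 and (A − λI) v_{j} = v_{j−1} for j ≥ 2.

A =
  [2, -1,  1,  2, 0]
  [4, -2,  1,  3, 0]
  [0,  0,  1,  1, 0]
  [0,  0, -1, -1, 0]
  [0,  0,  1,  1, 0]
A Jordan chain for λ = 0 of length 2:
v_1 = (2, 4, 0, 0, 0)ᵀ
v_2 = (1, 0, 0, 0, 0)ᵀ

Let N = A − (0)·I. We want v_2 with N^2 v_2 = 0 but N^1 v_2 ≠ 0; then v_{j-1} := N · v_j for j = 2, …, 2.

Pick v_2 = (1, 0, 0, 0, 0)ᵀ.
Then v_1 = N · v_2 = (2, 4, 0, 0, 0)ᵀ.

Sanity check: (A − (0)·I) v_1 = (0, 0, 0, 0, 0)ᵀ = 0. ✓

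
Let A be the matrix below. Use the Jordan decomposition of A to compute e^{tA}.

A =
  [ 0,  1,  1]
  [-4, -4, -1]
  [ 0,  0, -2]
e^{tA} =
  [2*t*exp(-2*t) + exp(-2*t), t*exp(-2*t), t^2*exp(-2*t)/2 + t*exp(-2*t)]
  [-4*t*exp(-2*t), -2*t*exp(-2*t) + exp(-2*t), -t^2*exp(-2*t) - t*exp(-2*t)]
  [0, 0, exp(-2*t)]

Strategy: write A = P · J · P⁻¹ where J is a Jordan canonical form, so e^{tA} = P · e^{tJ} · P⁻¹, and e^{tJ} can be computed block-by-block.

A has Jordan form
J =
  [-2,  1,  0]
  [ 0, -2,  1]
  [ 0,  0, -2]
(up to reordering of blocks).

Per-block formulas:
  For a 3×3 Jordan block J_3(-2): exp(t · J_3(-2)) = e^(-2t)·(I + t·N + (t^2/2)·N^2), where N is the 3×3 nilpotent shift.

After assembling e^{tJ} and conjugating by P, we get:

e^{tA} =
  [2*t*exp(-2*t) + exp(-2*t), t*exp(-2*t), t^2*exp(-2*t)/2 + t*exp(-2*t)]
  [-4*t*exp(-2*t), -2*t*exp(-2*t) + exp(-2*t), -t^2*exp(-2*t) - t*exp(-2*t)]
  [0, 0, exp(-2*t)]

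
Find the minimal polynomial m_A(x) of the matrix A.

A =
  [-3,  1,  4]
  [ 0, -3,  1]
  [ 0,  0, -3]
x^3 + 9*x^2 + 27*x + 27

The characteristic polynomial is χ_A(x) = (x + 3)^3, so the eigenvalues are known. The minimal polynomial is
  m_A(x) = Π_λ (x − λ)^{k_λ}
where k_λ is the size of the *largest* Jordan block for λ (equivalently, the smallest k with (A − λI)^k v = 0 for every generalised eigenvector v of λ).

  λ = -3: largest Jordan block has size 3, contributing (x + 3)^3

So m_A(x) = (x + 3)^3 = x^3 + 9*x^2 + 27*x + 27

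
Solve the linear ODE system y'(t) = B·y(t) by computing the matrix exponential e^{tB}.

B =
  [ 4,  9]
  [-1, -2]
e^{tB} =
  [3*t*exp(t) + exp(t), 9*t*exp(t)]
  [-t*exp(t), -3*t*exp(t) + exp(t)]

Strategy: write B = P · J · P⁻¹ where J is a Jordan canonical form, so e^{tB} = P · e^{tJ} · P⁻¹, and e^{tJ} can be computed block-by-block.

B has Jordan form
J =
  [1, 1]
  [0, 1]
(up to reordering of blocks).

Per-block formulas:
  For a 2×2 Jordan block J_2(1): exp(t · J_2(1)) = e^(1t)·(I + t·N), where N is the 2×2 nilpotent shift.

After assembling e^{tJ} and conjugating by P, we get:

e^{tB} =
  [3*t*exp(t) + exp(t), 9*t*exp(t)]
  [-t*exp(t), -3*t*exp(t) + exp(t)]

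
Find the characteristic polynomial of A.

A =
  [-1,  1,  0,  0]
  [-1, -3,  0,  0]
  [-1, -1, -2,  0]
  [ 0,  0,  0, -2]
x^4 + 8*x^3 + 24*x^2 + 32*x + 16

Expanding det(x·I − A) (e.g. by cofactor expansion or by noting that A is similar to its Jordan form J, which has the same characteristic polynomial as A) gives
  χ_A(x) = x^4 + 8*x^3 + 24*x^2 + 32*x + 16
which factors as (x + 2)^4. The eigenvalues (with algebraic multiplicities) are λ = -2 with multiplicity 4.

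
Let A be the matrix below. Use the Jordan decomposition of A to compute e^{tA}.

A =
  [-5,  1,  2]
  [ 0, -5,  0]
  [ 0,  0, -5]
e^{tA} =
  [exp(-5*t), t*exp(-5*t), 2*t*exp(-5*t)]
  [0, exp(-5*t), 0]
  [0, 0, exp(-5*t)]

Strategy: write A = P · J · P⁻¹ where J is a Jordan canonical form, so e^{tA} = P · e^{tJ} · P⁻¹, and e^{tJ} can be computed block-by-block.

A has Jordan form
J =
  [-5,  1,  0]
  [ 0, -5,  0]
  [ 0,  0, -5]
(up to reordering of blocks).

Per-block formulas:
  For a 2×2 Jordan block J_2(-5): exp(t · J_2(-5)) = e^(-5t)·(I + t·N), where N is the 2×2 nilpotent shift.
  For a 1×1 block at λ = -5: exp(t · [-5]) = [e^(-5t)].

After assembling e^{tJ} and conjugating by P, we get:

e^{tA} =
  [exp(-5*t), t*exp(-5*t), 2*t*exp(-5*t)]
  [0, exp(-5*t), 0]
  [0, 0, exp(-5*t)]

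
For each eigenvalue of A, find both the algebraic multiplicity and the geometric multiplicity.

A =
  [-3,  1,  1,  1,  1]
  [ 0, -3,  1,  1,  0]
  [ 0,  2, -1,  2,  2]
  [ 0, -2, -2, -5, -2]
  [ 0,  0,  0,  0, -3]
λ = -3: alg = 5, geom = 3

Step 1 — factor the characteristic polynomial to read off the algebraic multiplicities:
  χ_A(x) = (x + 3)^5

Step 2 — compute geometric multiplicities via the rank-nullity identity g(λ) = n − rank(A − λI):
  rank(A − (-3)·I) = 2, so dim ker(A − (-3)·I) = n − 2 = 3

Summary:
  λ = -3: algebraic multiplicity = 5, geometric multiplicity = 3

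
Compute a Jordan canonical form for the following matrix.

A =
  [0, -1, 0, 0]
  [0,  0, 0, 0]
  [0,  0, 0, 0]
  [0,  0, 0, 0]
J_2(0) ⊕ J_1(0) ⊕ J_1(0)

The characteristic polynomial is
  det(x·I − A) = x^4

Eigenvalues and multiplicities (the geometric multiplicity of λ is n − rank(A − λI), which equals the number of Jordan blocks for λ):
  λ = 0: algebraic multiplicity = 4, geometric multiplicity = 3

Determining the block sizes for each eigenvalue:
  λ = 0: 3 blocks summing to 4 forces exactly one block of size 2 and the rest size 1 → block sizes [2, 1, 1]

Assembling the blocks gives a Jordan form
J =
  [0, 1, 0, 0]
  [0, 0, 0, 0]
  [0, 0, 0, 0]
  [0, 0, 0, 0]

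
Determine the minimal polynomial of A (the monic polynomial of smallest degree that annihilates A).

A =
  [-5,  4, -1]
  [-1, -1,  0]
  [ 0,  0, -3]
x^3 + 9*x^2 + 27*x + 27

The characteristic polynomial is χ_A(x) = (x + 3)^3, so the eigenvalues are known. The minimal polynomial is
  m_A(x) = Π_λ (x − λ)^{k_λ}
where k_λ is the size of the *largest* Jordan block for λ (equivalently, the smallest k with (A − λI)^k v = 0 for every generalised eigenvector v of λ).

  λ = -3: largest Jordan block has size 3, contributing (x + 3)^3

So m_A(x) = (x + 3)^3 = x^3 + 9*x^2 + 27*x + 27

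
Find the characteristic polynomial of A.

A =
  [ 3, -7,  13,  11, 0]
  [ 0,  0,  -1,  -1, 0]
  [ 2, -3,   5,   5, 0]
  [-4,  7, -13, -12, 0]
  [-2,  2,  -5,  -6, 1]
x^5 + 3*x^4 + 2*x^3 - 2*x^2 - 3*x - 1

Expanding det(x·I − A) (e.g. by cofactor expansion or by noting that A is similar to its Jordan form J, which has the same characteristic polynomial as A) gives
  χ_A(x) = x^5 + 3*x^4 + 2*x^3 - 2*x^2 - 3*x - 1
which factors as (x - 1)*(x + 1)^4. The eigenvalues (with algebraic multiplicities) are λ = -1 with multiplicity 4, λ = 1 with multiplicity 1.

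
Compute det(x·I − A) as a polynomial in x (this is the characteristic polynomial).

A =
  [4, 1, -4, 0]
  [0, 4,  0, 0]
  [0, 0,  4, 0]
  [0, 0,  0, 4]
x^4 - 16*x^3 + 96*x^2 - 256*x + 256

Expanding det(x·I − A) (e.g. by cofactor expansion or by noting that A is similar to its Jordan form J, which has the same characteristic polynomial as A) gives
  χ_A(x) = x^4 - 16*x^3 + 96*x^2 - 256*x + 256
which factors as (x - 4)^4. The eigenvalues (with algebraic multiplicities) are λ = 4 with multiplicity 4.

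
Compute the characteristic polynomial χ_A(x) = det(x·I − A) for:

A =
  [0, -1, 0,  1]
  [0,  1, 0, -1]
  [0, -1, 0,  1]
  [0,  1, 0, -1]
x^4

Expanding det(x·I − A) (e.g. by cofactor expansion or by noting that A is similar to its Jordan form J, which has the same characteristic polynomial as A) gives
  χ_A(x) = x^4
which factors as x^4. The eigenvalues (with algebraic multiplicities) are λ = 0 with multiplicity 4.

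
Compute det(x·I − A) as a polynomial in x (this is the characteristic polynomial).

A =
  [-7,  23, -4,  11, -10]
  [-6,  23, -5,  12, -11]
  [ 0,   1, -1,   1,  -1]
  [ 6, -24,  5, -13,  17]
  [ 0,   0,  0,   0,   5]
x^5 - 7*x^4 - 2*x^3 + 46*x^2 + 65*x + 25

Expanding det(x·I − A) (e.g. by cofactor expansion or by noting that A is similar to its Jordan form J, which has the same characteristic polynomial as A) gives
  χ_A(x) = x^5 - 7*x^4 - 2*x^3 + 46*x^2 + 65*x + 25
which factors as (x - 5)^2*(x + 1)^3. The eigenvalues (with algebraic multiplicities) are λ = -1 with multiplicity 3, λ = 5 with multiplicity 2.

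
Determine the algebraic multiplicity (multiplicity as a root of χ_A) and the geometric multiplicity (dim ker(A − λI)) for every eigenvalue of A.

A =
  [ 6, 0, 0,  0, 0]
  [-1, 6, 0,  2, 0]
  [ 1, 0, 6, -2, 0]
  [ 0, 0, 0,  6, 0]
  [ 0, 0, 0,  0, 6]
λ = 6: alg = 5, geom = 4

Step 1 — factor the characteristic polynomial to read off the algebraic multiplicities:
  χ_A(x) = (x - 6)^5

Step 2 — compute geometric multiplicities via the rank-nullity identity g(λ) = n − rank(A − λI):
  rank(A − (6)·I) = 1, so dim ker(A − (6)·I) = n − 1 = 4

Summary:
  λ = 6: algebraic multiplicity = 5, geometric multiplicity = 4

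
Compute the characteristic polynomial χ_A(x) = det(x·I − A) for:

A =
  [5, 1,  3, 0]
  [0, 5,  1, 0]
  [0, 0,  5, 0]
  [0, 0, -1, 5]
x^4 - 20*x^3 + 150*x^2 - 500*x + 625

Expanding det(x·I − A) (e.g. by cofactor expansion or by noting that A is similar to its Jordan form J, which has the same characteristic polynomial as A) gives
  χ_A(x) = x^4 - 20*x^3 + 150*x^2 - 500*x + 625
which factors as (x - 5)^4. The eigenvalues (with algebraic multiplicities) are λ = 5 with multiplicity 4.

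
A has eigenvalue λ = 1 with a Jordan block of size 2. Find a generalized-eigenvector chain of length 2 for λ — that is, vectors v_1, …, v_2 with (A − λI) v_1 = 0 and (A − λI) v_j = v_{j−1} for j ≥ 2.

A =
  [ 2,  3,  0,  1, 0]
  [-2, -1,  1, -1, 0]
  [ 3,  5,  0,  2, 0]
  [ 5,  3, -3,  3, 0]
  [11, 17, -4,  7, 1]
A Jordan chain for λ = 1 of length 2:
v_1 = (1, -2, 3, 5, 11)ᵀ
v_2 = (1, 0, 0, 0, 0)ᵀ

Let N = A − (1)·I. We want v_2 with N^2 v_2 = 0 but N^1 v_2 ≠ 0; then v_{j-1} := N · v_j for j = 2, …, 2.

Pick v_2 = (1, 0, 0, 0, 0)ᵀ.
Then v_1 = N · v_2 = (1, -2, 3, 5, 11)ᵀ.

Sanity check: (A − (1)·I) v_1 = (0, 0, 0, 0, 0)ᵀ = 0. ✓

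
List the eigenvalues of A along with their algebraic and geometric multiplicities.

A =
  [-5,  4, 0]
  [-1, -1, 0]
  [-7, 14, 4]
λ = -3: alg = 2, geom = 1; λ = 4: alg = 1, geom = 1

Step 1 — factor the characteristic polynomial to read off the algebraic multiplicities:
  χ_A(x) = (x - 4)*(x + 3)^2

Step 2 — compute geometric multiplicities via the rank-nullity identity g(λ) = n − rank(A − λI):
  rank(A − (-3)·I) = 2, so dim ker(A − (-3)·I) = n − 2 = 1
  rank(A − (4)·I) = 2, so dim ker(A − (4)·I) = n − 2 = 1

Summary:
  λ = -3: algebraic multiplicity = 2, geometric multiplicity = 1
  λ = 4: algebraic multiplicity = 1, geometric multiplicity = 1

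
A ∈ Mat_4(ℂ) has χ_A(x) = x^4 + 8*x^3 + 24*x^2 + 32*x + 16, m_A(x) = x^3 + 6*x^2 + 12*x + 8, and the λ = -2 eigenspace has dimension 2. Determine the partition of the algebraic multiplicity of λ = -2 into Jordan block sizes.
Block sizes for λ = -2: [3, 1]

Step 1 — from the characteristic polynomial, algebraic multiplicity of λ = -2 is 4. From dim ker(A − (-2)·I) = 2, there are exactly 2 Jordan blocks for λ = -2.
Step 2 — from the minimal polynomial, the factor (x + 2)^3 tells us the largest block for λ = -2 has size 3.
Step 3 — with total size 4, 2 blocks, and largest block 3, the block sizes (in nonincreasing order) are [3, 1].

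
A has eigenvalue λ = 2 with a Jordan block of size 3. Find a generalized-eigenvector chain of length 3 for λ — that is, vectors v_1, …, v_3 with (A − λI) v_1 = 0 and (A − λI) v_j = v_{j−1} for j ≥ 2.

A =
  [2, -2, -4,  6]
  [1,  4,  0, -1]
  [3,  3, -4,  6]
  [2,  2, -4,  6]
A Jordan chain for λ = 2 of length 3:
v_1 = (-2, 0, -3, -2)ᵀ
v_2 = (0, 1, 3, 2)ᵀ
v_3 = (1, 0, 0, 0)ᵀ

Let N = A − (2)·I. We want v_3 with N^3 v_3 = 0 but N^2 v_3 ≠ 0; then v_{j-1} := N · v_j for j = 3, …, 2.

Pick v_3 = (1, 0, 0, 0)ᵀ.
Then v_2 = N · v_3 = (0, 1, 3, 2)ᵀ.
Then v_1 = N · v_2 = (-2, 0, -3, -2)ᵀ.

Sanity check: (A − (2)·I) v_1 = (0, 0, 0, 0)ᵀ = 0. ✓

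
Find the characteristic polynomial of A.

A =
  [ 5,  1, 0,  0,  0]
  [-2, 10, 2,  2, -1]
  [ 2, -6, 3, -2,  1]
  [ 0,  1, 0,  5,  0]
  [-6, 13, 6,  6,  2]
x^5 - 25*x^4 + 250*x^3 - 1250*x^2 + 3125*x - 3125

Expanding det(x·I − A) (e.g. by cofactor expansion or by noting that A is similar to its Jordan form J, which has the same characteristic polynomial as A) gives
  χ_A(x) = x^5 - 25*x^4 + 250*x^3 - 1250*x^2 + 3125*x - 3125
which factors as (x - 5)^5. The eigenvalues (with algebraic multiplicities) are λ = 5 with multiplicity 5.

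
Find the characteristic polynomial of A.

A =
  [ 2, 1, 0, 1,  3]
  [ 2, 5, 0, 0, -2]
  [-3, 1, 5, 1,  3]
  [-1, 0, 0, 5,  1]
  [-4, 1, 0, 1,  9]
x^5 - 26*x^4 + 270*x^3 - 1400*x^2 + 3625*x - 3750

Expanding det(x·I − A) (e.g. by cofactor expansion or by noting that A is similar to its Jordan form J, which has the same characteristic polynomial as A) gives
  χ_A(x) = x^5 - 26*x^4 + 270*x^3 - 1400*x^2 + 3625*x - 3750
which factors as (x - 6)*(x - 5)^4. The eigenvalues (with algebraic multiplicities) are λ = 5 with multiplicity 4, λ = 6 with multiplicity 1.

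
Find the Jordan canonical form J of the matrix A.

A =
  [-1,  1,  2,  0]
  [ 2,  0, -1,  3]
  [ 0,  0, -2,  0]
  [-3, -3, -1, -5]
J_3(-2) ⊕ J_1(-2)

The characteristic polynomial is
  det(x·I − A) = x^4 + 8*x^3 + 24*x^2 + 32*x + 16 = (x + 2)^4

Eigenvalues and multiplicities (the geometric multiplicity of λ is n − rank(A − λI), which equals the number of Jordan blocks for λ):
  λ = -2: algebraic multiplicity = 4, geometric multiplicity = 2

Determining the block sizes for each eigenvalue:
  λ = -2: with am = 4 and gm = 2, the partition is not yet determined (e.g. several partitions of 4 into 2 parts exist). Let N = A − (-2)·I. Computing rank(N^1) = 2, rank(N^2) = 1, rank(N^3) = 0; the number of blocks of size ≥ j is rank(N^{j−1}) − rank(N^j), giving [2, 1, 1]. So we have 1 block(s) of size 3, 1 block(s) of size 1 → block sizes [3, 1]

Assembling the blocks gives a Jordan form
J =
  [-2,  1,  0,  0]
  [ 0, -2,  1,  0]
  [ 0,  0, -2,  0]
  [ 0,  0,  0, -2]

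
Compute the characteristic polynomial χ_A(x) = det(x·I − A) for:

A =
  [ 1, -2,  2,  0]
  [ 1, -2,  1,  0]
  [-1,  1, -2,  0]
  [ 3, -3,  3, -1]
x^4 + 4*x^3 + 6*x^2 + 4*x + 1

Expanding det(x·I − A) (e.g. by cofactor expansion or by noting that A is similar to its Jordan form J, which has the same characteristic polynomial as A) gives
  χ_A(x) = x^4 + 4*x^3 + 6*x^2 + 4*x + 1
which factors as (x + 1)^4. The eigenvalues (with algebraic multiplicities) are λ = -1 with multiplicity 4.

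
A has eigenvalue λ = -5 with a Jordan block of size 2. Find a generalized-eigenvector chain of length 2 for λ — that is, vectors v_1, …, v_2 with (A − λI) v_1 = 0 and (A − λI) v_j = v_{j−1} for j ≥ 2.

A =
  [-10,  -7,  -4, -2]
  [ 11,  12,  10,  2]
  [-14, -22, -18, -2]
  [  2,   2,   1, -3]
A Jordan chain for λ = -5 of length 2:
v_1 = (2, -6, 8, 0)ᵀ
v_2 = (1, -1, 0, 0)ᵀ

Let N = A − (-5)·I. We want v_2 with N^2 v_2 = 0 but N^1 v_2 ≠ 0; then v_{j-1} := N · v_j for j = 2, …, 2.

Pick v_2 = (1, -1, 0, 0)ᵀ.
Then v_1 = N · v_2 = (2, -6, 8, 0)ᵀ.

Sanity check: (A − (-5)·I) v_1 = (0, 0, 0, 0)ᵀ = 0. ✓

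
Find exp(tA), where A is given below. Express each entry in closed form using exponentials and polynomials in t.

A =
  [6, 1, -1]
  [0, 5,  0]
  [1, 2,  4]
e^{tA} =
  [t*exp(5*t) + exp(5*t), -t^2*exp(5*t)/2 + t*exp(5*t), -t*exp(5*t)]
  [0, exp(5*t), 0]
  [t*exp(5*t), -t^2*exp(5*t)/2 + 2*t*exp(5*t), -t*exp(5*t) + exp(5*t)]

Strategy: write A = P · J · P⁻¹ where J is a Jordan canonical form, so e^{tA} = P · e^{tJ} · P⁻¹, and e^{tJ} can be computed block-by-block.

A has Jordan form
J =
  [5, 1, 0]
  [0, 5, 1]
  [0, 0, 5]
(up to reordering of blocks).

Per-block formulas:
  For a 3×3 Jordan block J_3(5): exp(t · J_3(5)) = e^(5t)·(I + t·N + (t^2/2)·N^2), where N is the 3×3 nilpotent shift.

After assembling e^{tJ} and conjugating by P, we get:

e^{tA} =
  [t*exp(5*t) + exp(5*t), -t^2*exp(5*t)/2 + t*exp(5*t), -t*exp(5*t)]
  [0, exp(5*t), 0]
  [t*exp(5*t), -t^2*exp(5*t)/2 + 2*t*exp(5*t), -t*exp(5*t) + exp(5*t)]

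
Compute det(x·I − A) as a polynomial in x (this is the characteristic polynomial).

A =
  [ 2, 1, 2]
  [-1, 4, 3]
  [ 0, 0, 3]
x^3 - 9*x^2 + 27*x - 27

Expanding det(x·I − A) (e.g. by cofactor expansion or by noting that A is similar to its Jordan form J, which has the same characteristic polynomial as A) gives
  χ_A(x) = x^3 - 9*x^2 + 27*x - 27
which factors as (x - 3)^3. The eigenvalues (with algebraic multiplicities) are λ = 3 with multiplicity 3.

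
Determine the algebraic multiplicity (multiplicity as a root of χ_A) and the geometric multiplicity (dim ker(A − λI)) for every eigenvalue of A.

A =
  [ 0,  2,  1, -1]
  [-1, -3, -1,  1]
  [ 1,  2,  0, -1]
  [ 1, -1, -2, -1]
λ = -1: alg = 4, geom = 2

Step 1 — factor the characteristic polynomial to read off the algebraic multiplicities:
  χ_A(x) = (x + 1)^4

Step 2 — compute geometric multiplicities via the rank-nullity identity g(λ) = n − rank(A − λI):
  rank(A − (-1)·I) = 2, so dim ker(A − (-1)·I) = n − 2 = 2

Summary:
  λ = -1: algebraic multiplicity = 4, geometric multiplicity = 2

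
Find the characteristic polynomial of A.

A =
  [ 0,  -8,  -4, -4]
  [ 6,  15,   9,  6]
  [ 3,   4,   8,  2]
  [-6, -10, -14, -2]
x^4 - 21*x^3 + 162*x^2 - 540*x + 648

Expanding det(x·I − A) (e.g. by cofactor expansion or by noting that A is similar to its Jordan form J, which has the same characteristic polynomial as A) gives
  χ_A(x) = x^4 - 21*x^3 + 162*x^2 - 540*x + 648
which factors as (x - 6)^3*(x - 3). The eigenvalues (with algebraic multiplicities) are λ = 3 with multiplicity 1, λ = 6 with multiplicity 3.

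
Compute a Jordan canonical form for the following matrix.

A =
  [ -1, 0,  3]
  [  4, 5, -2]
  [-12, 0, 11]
J_2(5) ⊕ J_1(5)

The characteristic polynomial is
  det(x·I − A) = x^3 - 15*x^2 + 75*x - 125 = (x - 5)^3

Eigenvalues and multiplicities (the geometric multiplicity of λ is n − rank(A − λI), which equals the number of Jordan blocks for λ):
  λ = 5: algebraic multiplicity = 3, geometric multiplicity = 2

Determining the block sizes for each eigenvalue:
  λ = 5: 2 blocks summing to 3 forces exactly one block of size 2 and the rest size 1 → block sizes [2, 1]

Assembling the blocks gives a Jordan form
J =
  [5, 1, 0]
  [0, 5, 0]
  [0, 0, 5]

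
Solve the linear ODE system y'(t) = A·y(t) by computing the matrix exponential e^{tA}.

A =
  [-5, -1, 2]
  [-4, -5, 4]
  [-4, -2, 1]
e^{tA} =
  [-2*t*exp(-3*t) + exp(-3*t), -t*exp(-3*t), 2*t*exp(-3*t)]
  [-4*t*exp(-3*t), -2*t*exp(-3*t) + exp(-3*t), 4*t*exp(-3*t)]
  [-4*t*exp(-3*t), -2*t*exp(-3*t), 4*t*exp(-3*t) + exp(-3*t)]

Strategy: write A = P · J · P⁻¹ where J is a Jordan canonical form, so e^{tA} = P · e^{tJ} · P⁻¹, and e^{tJ} can be computed block-by-block.

A has Jordan form
J =
  [-3,  1,  0]
  [ 0, -3,  0]
  [ 0,  0, -3]
(up to reordering of blocks).

Per-block formulas:
  For a 1×1 block at λ = -3: exp(t · [-3]) = [e^(-3t)].
  For a 2×2 Jordan block J_2(-3): exp(t · J_2(-3)) = e^(-3t)·(I + t·N), where N is the 2×2 nilpotent shift.

After assembling e^{tJ} and conjugating by P, we get:

e^{tA} =
  [-2*t*exp(-3*t) + exp(-3*t), -t*exp(-3*t), 2*t*exp(-3*t)]
  [-4*t*exp(-3*t), -2*t*exp(-3*t) + exp(-3*t), 4*t*exp(-3*t)]
  [-4*t*exp(-3*t), -2*t*exp(-3*t), 4*t*exp(-3*t) + exp(-3*t)]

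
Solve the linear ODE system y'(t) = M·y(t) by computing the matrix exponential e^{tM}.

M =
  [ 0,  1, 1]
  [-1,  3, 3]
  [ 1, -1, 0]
e^{tM} =
  [t^2*exp(t)/2 - t*exp(t) + exp(t), t*exp(t), t^2*exp(t)/2 + t*exp(t)]
  [t^2*exp(t) - t*exp(t), 2*t*exp(t) + exp(t), t^2*exp(t) + 3*t*exp(t)]
  [-t^2*exp(t)/2 + t*exp(t), -t*exp(t), -t^2*exp(t)/2 - t*exp(t) + exp(t)]

Strategy: write M = P · J · P⁻¹ where J is a Jordan canonical form, so e^{tM} = P · e^{tJ} · P⁻¹, and e^{tJ} can be computed block-by-block.

M has Jordan form
J =
  [1, 1, 0]
  [0, 1, 1]
  [0, 0, 1]
(up to reordering of blocks).

Per-block formulas:
  For a 3×3 Jordan block J_3(1): exp(t · J_3(1)) = e^(1t)·(I + t·N + (t^2/2)·N^2), where N is the 3×3 nilpotent shift.

After assembling e^{tJ} and conjugating by P, we get:

e^{tM} =
  [t^2*exp(t)/2 - t*exp(t) + exp(t), t*exp(t), t^2*exp(t)/2 + t*exp(t)]
  [t^2*exp(t) - t*exp(t), 2*t*exp(t) + exp(t), t^2*exp(t) + 3*t*exp(t)]
  [-t^2*exp(t)/2 + t*exp(t), -t*exp(t), -t^2*exp(t)/2 - t*exp(t) + exp(t)]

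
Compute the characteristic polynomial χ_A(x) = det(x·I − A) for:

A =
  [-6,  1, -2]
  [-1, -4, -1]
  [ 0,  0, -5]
x^3 + 15*x^2 + 75*x + 125

Expanding det(x·I − A) (e.g. by cofactor expansion or by noting that A is similar to its Jordan form J, which has the same characteristic polynomial as A) gives
  χ_A(x) = x^3 + 15*x^2 + 75*x + 125
which factors as (x + 5)^3. The eigenvalues (with algebraic multiplicities) are λ = -5 with multiplicity 3.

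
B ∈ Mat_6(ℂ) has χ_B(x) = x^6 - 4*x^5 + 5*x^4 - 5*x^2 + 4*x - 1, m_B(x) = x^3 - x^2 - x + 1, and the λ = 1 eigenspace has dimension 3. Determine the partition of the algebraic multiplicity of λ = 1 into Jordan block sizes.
Block sizes for λ = 1: [2, 2, 1]

Step 1 — from the characteristic polynomial, algebraic multiplicity of λ = 1 is 5. From dim ker(B − (1)·I) = 3, there are exactly 3 Jordan blocks for λ = 1.
Step 2 — from the minimal polynomial, the factor (x − 1)^2 tells us the largest block for λ = 1 has size 2.
Step 3 — with total size 5, 3 blocks, and largest block 2, the block sizes (in nonincreasing order) are [2, 2, 1].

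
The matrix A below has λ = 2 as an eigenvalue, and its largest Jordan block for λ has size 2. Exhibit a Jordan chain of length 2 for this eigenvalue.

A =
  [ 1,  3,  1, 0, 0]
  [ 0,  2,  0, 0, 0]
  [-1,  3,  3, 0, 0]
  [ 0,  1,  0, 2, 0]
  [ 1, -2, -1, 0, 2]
A Jordan chain for λ = 2 of length 2:
v_1 = (-1, 0, -1, 0, 1)ᵀ
v_2 = (1, 0, 0, 0, 0)ᵀ

Let N = A − (2)·I. We want v_2 with N^2 v_2 = 0 but N^1 v_2 ≠ 0; then v_{j-1} := N · v_j for j = 2, …, 2.

Pick v_2 = (1, 0, 0, 0, 0)ᵀ.
Then v_1 = N · v_2 = (-1, 0, -1, 0, 1)ᵀ.

Sanity check: (A − (2)·I) v_1 = (0, 0, 0, 0, 0)ᵀ = 0. ✓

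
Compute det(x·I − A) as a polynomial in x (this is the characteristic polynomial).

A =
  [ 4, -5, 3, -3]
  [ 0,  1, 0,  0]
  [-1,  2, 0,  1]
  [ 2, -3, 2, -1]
x^4 - 4*x^3 + 6*x^2 - 4*x + 1

Expanding det(x·I − A) (e.g. by cofactor expansion or by noting that A is similar to its Jordan form J, which has the same characteristic polynomial as A) gives
  χ_A(x) = x^4 - 4*x^3 + 6*x^2 - 4*x + 1
which factors as (x - 1)^4. The eigenvalues (with algebraic multiplicities) are λ = 1 with multiplicity 4.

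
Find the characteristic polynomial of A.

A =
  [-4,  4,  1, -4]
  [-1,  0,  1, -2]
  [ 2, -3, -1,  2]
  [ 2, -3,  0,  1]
x^4 + 4*x^3 + 6*x^2 + 4*x + 1

Expanding det(x·I − A) (e.g. by cofactor expansion or by noting that A is similar to its Jordan form J, which has the same characteristic polynomial as A) gives
  χ_A(x) = x^4 + 4*x^3 + 6*x^2 + 4*x + 1
which factors as (x + 1)^4. The eigenvalues (with algebraic multiplicities) are λ = -1 with multiplicity 4.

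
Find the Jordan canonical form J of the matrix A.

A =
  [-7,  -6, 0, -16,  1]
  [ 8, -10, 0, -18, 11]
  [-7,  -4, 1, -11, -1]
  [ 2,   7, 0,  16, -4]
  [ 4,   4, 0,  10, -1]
J_2(-2) ⊕ J_3(1)

The characteristic polynomial is
  det(x·I − A) = x^5 + x^4 - 5*x^3 - x^2 + 8*x - 4 = (x - 1)^3*(x + 2)^2

Eigenvalues and multiplicities (the geometric multiplicity of λ is n − rank(A − λI), which equals the number of Jordan blocks for λ):
  λ = -2: algebraic multiplicity = 2, geometric multiplicity = 1
  λ = 1: algebraic multiplicity = 3, geometric multiplicity = 1

Determining the block sizes for each eigenvalue:
  λ = -2: one block (gm = 1), so the single block has size am = 2 → block sizes [2]
  λ = 1: one block (gm = 1), so the single block has size am = 3 → block sizes [3]

Assembling the blocks gives a Jordan form
J =
  [-2,  1, 0, 0, 0]
  [ 0, -2, 0, 0, 0]
  [ 0,  0, 1, 1, 0]
  [ 0,  0, 0, 1, 1]
  [ 0,  0, 0, 0, 1]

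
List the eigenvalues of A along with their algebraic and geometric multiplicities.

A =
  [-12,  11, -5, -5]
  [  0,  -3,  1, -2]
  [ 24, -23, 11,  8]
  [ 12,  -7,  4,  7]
λ = 0: alg = 3, geom = 1; λ = 3: alg = 1, geom = 1

Step 1 — factor the characteristic polynomial to read off the algebraic multiplicities:
  χ_A(x) = x^3*(x - 3)

Step 2 — compute geometric multiplicities via the rank-nullity identity g(λ) = n − rank(A − λI):
  rank(A − (0)·I) = 3, so dim ker(A − (0)·I) = n − 3 = 1
  rank(A − (3)·I) = 3, so dim ker(A − (3)·I) = n − 3 = 1

Summary:
  λ = 0: algebraic multiplicity = 3, geometric multiplicity = 1
  λ = 3: algebraic multiplicity = 1, geometric multiplicity = 1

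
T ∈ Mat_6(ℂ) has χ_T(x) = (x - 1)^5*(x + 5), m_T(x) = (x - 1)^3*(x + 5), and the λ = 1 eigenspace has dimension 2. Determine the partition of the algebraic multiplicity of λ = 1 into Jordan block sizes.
Block sizes for λ = 1: [3, 2]

Step 1 — from the characteristic polynomial, algebraic multiplicity of λ = 1 is 5. From dim ker(T − (1)·I) = 2, there are exactly 2 Jordan blocks for λ = 1.
Step 2 — from the minimal polynomial, the factor (x − 1)^3 tells us the largest block for λ = 1 has size 3.
Step 3 — with total size 5, 2 blocks, and largest block 3, the block sizes (in nonincreasing order) are [3, 2].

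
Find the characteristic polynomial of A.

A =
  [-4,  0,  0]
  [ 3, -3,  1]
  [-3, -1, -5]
x^3 + 12*x^2 + 48*x + 64

Expanding det(x·I − A) (e.g. by cofactor expansion or by noting that A is similar to its Jordan form J, which has the same characteristic polynomial as A) gives
  χ_A(x) = x^3 + 12*x^2 + 48*x + 64
which factors as (x + 4)^3. The eigenvalues (with algebraic multiplicities) are λ = -4 with multiplicity 3.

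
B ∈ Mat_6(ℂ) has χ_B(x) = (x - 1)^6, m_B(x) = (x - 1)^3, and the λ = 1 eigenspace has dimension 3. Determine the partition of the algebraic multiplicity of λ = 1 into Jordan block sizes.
Block sizes for λ = 1: [3, 2, 1]

Step 1 — from the characteristic polynomial, algebraic multiplicity of λ = 1 is 6. From dim ker(B − (1)·I) = 3, there are exactly 3 Jordan blocks for λ = 1.
Step 2 — from the minimal polynomial, the factor (x − 1)^3 tells us the largest block for λ = 1 has size 3.
Step 3 — with total size 6, 3 blocks, and largest block 3, the block sizes (in nonincreasing order) are [3, 2, 1].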